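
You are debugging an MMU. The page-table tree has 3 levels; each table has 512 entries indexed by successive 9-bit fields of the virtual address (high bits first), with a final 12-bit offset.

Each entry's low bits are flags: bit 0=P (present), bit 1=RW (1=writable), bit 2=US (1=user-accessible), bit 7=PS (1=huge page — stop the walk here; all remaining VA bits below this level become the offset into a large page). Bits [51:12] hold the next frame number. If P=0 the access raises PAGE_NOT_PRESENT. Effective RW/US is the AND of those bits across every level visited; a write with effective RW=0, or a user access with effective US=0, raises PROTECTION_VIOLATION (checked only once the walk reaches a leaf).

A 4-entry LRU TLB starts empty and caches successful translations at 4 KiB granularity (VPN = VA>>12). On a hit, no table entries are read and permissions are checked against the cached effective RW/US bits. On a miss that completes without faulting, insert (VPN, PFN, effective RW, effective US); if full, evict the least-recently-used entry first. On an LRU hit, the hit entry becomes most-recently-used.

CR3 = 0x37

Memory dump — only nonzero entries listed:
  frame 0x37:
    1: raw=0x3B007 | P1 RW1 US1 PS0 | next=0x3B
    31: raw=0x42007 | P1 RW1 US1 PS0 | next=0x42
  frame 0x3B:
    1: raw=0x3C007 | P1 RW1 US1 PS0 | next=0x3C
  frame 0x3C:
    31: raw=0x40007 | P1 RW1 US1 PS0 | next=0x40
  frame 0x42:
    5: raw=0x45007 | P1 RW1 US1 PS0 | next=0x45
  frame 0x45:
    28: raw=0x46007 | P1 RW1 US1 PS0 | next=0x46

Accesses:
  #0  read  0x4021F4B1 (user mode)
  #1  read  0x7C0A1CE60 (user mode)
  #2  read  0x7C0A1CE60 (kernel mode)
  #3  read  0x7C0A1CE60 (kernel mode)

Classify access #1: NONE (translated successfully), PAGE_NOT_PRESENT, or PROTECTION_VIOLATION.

Walk each access:
#0 VA=0x4021F4B1 (r,user):
  L0 @0x37[1] → 0x3B007  P=1,RW=1,US=1,PS=0
  L1 @0x3B[1] → 0x3C007  P=1,RW=1,US=1,PS=0
  L2 @0x3C[31] → 0x40007  P=1,RW=1,US=1,PS=0
  → PA=0x404B1  (3 entries read)
#1 VA=0x7C0A1CE60 (r,user):
  L0 @0x37[31] → 0x42007  P=1,RW=1,US=1,PS=0
  L1 @0x42[5] → 0x45007  P=1,RW=1,US=1,PS=0
  L2 @0x45[28] → 0x46007  P=1,RW=1,US=1,PS=0
  → PA=0x46E60  (3 entries read)
#2 VA=0x7C0A1CE60 (r,kernel):
  TLB hit vpn=0x7C0A1C → PA=0x46E60
#3 VA=0x7C0A1CE60 (r,kernel):
  TLB hit vpn=0x7C0A1C → PA=0x46E60

Access #1 fault: NONE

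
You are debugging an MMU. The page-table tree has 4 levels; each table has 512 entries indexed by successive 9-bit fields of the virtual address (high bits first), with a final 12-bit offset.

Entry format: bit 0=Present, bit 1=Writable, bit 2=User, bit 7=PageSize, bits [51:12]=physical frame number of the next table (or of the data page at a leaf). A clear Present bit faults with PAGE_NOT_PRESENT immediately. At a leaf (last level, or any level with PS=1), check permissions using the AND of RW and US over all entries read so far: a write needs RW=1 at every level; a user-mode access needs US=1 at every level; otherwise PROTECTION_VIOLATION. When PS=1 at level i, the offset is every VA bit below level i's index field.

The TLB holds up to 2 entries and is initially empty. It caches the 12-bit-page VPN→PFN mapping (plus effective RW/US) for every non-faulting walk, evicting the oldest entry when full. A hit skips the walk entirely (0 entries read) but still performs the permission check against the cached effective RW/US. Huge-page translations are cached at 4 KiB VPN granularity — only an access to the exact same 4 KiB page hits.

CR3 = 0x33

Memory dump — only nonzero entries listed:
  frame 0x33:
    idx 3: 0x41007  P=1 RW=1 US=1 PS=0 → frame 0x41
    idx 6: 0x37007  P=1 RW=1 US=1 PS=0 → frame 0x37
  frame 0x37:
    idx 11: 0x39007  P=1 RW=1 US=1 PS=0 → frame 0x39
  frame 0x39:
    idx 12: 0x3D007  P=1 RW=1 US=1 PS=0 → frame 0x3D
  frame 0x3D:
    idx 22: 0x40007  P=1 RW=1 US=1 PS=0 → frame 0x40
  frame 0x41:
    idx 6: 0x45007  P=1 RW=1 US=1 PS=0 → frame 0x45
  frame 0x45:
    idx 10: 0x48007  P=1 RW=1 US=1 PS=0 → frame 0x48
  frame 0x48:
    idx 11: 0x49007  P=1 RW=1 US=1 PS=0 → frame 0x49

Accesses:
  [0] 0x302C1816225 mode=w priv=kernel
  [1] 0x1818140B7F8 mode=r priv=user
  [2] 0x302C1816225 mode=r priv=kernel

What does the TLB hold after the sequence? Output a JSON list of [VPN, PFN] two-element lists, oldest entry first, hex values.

Per-access translation:
#0 VA=0x302C1816225 (w,kernel):
  [0] read 0x33 idx=6: raw=0x37007 flags P=1 W=1 U=1 S=0
  [1] read 0x37 idx=11: raw=0x39007 flags P=1 W=1 U=1 S=0
  [2] read 0x39 idx=12: raw=0x3D007 flags P=1 W=1 U=1 S=0
  [3] read 0x3D idx=22: raw=0x40007 flags P=1 W=1 U=1 S=0
  → PA=0x40225  (4 entries read)
#1 VA=0x1818140B7F8 (r,user):
  [0] read 0x33 idx=3: raw=0x41007 flags P=1 W=1 U=1 S=0
  [1] read 0x41 idx=6: raw=0x45007 flags P=1 W=1 U=1 S=0
  [2] read 0x45 idx=10: raw=0x48007 flags P=1 W=1 U=1 S=0
  [3] read 0x48 idx=11: raw=0x49007 flags P=1 W=1 U=1 S=0
  → PA=0x497F8  (4 entries read)
#2 VA=0x302C1816225 (r,kernel):
  TLB hit vpn=0x302C1816 → PA=0x40225

TLB: [["0x302C1816", "0x40"], ["0x1818140B", "0x49"]]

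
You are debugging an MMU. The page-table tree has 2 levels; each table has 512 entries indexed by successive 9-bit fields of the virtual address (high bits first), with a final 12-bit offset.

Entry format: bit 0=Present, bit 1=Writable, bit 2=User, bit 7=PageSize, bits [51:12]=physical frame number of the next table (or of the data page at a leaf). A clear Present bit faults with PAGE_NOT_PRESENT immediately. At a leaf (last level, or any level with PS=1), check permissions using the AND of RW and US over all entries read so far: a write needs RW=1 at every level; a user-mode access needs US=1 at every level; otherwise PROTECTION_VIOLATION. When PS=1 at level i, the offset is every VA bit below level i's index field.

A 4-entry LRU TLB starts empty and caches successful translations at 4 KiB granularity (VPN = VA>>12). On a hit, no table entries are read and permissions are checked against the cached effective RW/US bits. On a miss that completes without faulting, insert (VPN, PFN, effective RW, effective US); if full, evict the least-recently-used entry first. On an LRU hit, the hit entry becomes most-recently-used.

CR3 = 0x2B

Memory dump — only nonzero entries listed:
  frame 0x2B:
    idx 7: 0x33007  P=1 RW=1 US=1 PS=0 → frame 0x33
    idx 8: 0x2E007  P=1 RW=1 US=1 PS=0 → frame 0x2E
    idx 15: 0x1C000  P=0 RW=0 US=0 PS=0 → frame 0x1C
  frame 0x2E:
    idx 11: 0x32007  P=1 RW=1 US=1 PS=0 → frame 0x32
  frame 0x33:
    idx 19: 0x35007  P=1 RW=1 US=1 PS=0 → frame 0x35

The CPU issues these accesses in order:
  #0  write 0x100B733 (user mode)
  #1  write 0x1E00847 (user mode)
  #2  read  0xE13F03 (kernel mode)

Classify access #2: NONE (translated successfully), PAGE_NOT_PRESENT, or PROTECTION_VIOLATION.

Trace:
#0 VA=0x100B733 (w,user):
  L0: frame=0x2B idx=8 entry=0x2E007 [P=1 RW=1 US=1 PS=0]
  L1: frame=0x2E idx=11 entry=0x32007 [P=1 RW=1 US=1 PS=0]
  ✓ 0x32733  — 2 lookups
#1 VA=0x1E00847 (w,user):
  L0: frame=0x2B idx=15 entry=0x1C000 [P=0 RW=0 US=0 PS=0]
  → PAGE_NOT_PRESENT  (1 entries read)
#2 VA=0xE13F03 (r,kernel):
  L0: frame=0x2B idx=7 entry=0x33007 [P=1 RW=1 US=1 PS=0]
  L1: frame=0x33 idx=19 entry=0x35007 [P=1 RW=1 US=1 PS=0]
  ✓ 0x35F03  — 2 lookups

Access #2 fault: NONE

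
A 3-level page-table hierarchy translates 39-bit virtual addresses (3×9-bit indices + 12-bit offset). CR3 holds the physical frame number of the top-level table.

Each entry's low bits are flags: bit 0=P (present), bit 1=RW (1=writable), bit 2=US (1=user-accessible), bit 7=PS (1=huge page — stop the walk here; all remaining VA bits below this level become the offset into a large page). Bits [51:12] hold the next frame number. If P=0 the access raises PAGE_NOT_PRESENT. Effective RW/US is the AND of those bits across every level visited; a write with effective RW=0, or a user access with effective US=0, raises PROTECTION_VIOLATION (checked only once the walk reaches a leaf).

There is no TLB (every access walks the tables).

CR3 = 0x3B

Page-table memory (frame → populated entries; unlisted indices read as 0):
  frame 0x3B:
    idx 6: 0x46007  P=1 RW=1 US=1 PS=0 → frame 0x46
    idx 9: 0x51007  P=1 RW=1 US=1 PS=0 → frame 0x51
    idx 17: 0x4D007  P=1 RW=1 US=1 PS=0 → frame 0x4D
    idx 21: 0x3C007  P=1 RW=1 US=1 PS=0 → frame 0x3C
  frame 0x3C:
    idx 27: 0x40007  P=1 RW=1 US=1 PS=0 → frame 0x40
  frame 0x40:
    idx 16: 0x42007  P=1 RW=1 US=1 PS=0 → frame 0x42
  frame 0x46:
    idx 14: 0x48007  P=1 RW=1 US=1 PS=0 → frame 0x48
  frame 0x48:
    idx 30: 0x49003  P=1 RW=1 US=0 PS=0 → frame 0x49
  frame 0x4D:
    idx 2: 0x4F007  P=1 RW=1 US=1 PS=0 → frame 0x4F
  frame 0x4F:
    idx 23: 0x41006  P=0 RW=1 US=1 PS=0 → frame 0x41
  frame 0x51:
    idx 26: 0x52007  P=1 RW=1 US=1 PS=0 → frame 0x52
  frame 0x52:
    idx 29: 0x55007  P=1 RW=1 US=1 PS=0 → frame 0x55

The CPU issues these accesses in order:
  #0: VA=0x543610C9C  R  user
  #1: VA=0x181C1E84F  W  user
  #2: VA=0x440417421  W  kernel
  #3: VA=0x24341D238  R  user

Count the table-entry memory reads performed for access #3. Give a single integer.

Trace:
#0 VA=0x543610C9C (r,user):
  lvl0: tbl 0x3B, slot 21 ⇒ 0x3C007 (P1/RW1/US1/PS0)
  lvl1: tbl 0x3C, slot 27 ⇒ 0x40007 (P1/RW1/US1/PS0)
  lvl2: tbl 0x40, slot 16 ⇒ 0x42007 (P1/RW1/US1/PS0)
  ⇒ phys 0x42C9C  [3 reads]
#1 VA=0x181C1E84F (w,user):
  lvl0: tbl 0x3B, slot 6 ⇒ 0x46007 (P1/RW1/US1/PS0)
  lvl1: tbl 0x46, slot 14 ⇒ 0x48007 (P1/RW1/US1/PS0)
  lvl2: tbl 0x48, slot 30 ⇒ 0x49003 (P1/RW1/US0/PS0)
  → PROTECTION_VIOLATION  (3 entries read)
#2 VA=0x440417421 (w,kernel):
  lvl0: tbl 0x3B, slot 17 ⇒ 0x4D007 (P1/RW1/US1/PS0)
  lvl1: tbl 0x4D, slot 2 ⇒ 0x4F007 (P1/RW1/US1/PS0)
  lvl2: tbl 0x4F, slot 23 ⇒ 0x41006 (P0/RW1/US1/PS0)
  → PAGE_NOT_PRESENT  (3 entries read)
#3 VA=0x24341D238 (r,user):
  lvl0: tbl 0x3B, slot 9 ⇒ 0x51007 (P1/RW1/US1/PS0)
  lvl1: tbl 0x51, slot 26 ⇒ 0x52007 (P1/RW1/US1/PS0)
  lvl2: tbl 0x52, slot 29 ⇒ 0x55007 (P1/RW1/US1/PS0)
  ⇒ phys 0x55238  [3 reads]

Entries read for #3: 3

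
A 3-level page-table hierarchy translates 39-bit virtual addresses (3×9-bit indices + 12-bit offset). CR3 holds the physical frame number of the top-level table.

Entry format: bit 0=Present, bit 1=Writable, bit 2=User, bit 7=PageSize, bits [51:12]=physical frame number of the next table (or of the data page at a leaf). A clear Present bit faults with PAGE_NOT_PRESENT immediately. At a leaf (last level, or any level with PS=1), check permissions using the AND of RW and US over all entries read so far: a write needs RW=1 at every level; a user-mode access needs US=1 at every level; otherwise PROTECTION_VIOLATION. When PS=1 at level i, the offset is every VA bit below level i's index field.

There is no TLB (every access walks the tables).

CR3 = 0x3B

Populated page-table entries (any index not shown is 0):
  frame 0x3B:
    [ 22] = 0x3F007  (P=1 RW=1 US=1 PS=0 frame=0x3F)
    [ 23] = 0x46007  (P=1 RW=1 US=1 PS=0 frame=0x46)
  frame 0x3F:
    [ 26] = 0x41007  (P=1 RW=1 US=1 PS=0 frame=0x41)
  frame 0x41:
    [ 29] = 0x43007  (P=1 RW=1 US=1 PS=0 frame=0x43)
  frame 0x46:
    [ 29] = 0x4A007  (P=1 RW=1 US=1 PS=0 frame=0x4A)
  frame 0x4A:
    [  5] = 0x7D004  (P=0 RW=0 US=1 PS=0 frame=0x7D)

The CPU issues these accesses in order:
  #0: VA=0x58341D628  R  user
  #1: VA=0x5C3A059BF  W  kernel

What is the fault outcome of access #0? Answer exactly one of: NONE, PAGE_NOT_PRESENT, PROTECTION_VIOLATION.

Per-access translation:
#0 VA=0x58341D628 (r,user):
  lvl0: tbl 0x3B, slot 22 ⇒ 0x3F007 (P1/RW1/US1/PS0)
  lvl1: tbl 0x3F, slot 26 ⇒ 0x41007 (P1/RW1/US1/PS0)
  lvl2: tbl 0x41, slot 29 ⇒ 0x43007 (P1/RW1/US1/PS0)
  → PA=0x43628  (3 entries read)
#1 VA=0x5C3A059BF (w,kernel):
  lvl0: tbl 0x3B, slot 23 ⇒ 0x46007 (P1/RW1/US1/PS0)
  lvl1: tbl 0x46, slot 29 ⇒ 0x4A007 (P1/RW1/US1/PS0)
  lvl2: tbl 0x4A, slot 5 ⇒ 0x7D004 (P0/RW0/US1/PS0)
  ⇒ fault: PAGE_NOT_PRESENT  — 3 lookups

Access #0 fault: NONE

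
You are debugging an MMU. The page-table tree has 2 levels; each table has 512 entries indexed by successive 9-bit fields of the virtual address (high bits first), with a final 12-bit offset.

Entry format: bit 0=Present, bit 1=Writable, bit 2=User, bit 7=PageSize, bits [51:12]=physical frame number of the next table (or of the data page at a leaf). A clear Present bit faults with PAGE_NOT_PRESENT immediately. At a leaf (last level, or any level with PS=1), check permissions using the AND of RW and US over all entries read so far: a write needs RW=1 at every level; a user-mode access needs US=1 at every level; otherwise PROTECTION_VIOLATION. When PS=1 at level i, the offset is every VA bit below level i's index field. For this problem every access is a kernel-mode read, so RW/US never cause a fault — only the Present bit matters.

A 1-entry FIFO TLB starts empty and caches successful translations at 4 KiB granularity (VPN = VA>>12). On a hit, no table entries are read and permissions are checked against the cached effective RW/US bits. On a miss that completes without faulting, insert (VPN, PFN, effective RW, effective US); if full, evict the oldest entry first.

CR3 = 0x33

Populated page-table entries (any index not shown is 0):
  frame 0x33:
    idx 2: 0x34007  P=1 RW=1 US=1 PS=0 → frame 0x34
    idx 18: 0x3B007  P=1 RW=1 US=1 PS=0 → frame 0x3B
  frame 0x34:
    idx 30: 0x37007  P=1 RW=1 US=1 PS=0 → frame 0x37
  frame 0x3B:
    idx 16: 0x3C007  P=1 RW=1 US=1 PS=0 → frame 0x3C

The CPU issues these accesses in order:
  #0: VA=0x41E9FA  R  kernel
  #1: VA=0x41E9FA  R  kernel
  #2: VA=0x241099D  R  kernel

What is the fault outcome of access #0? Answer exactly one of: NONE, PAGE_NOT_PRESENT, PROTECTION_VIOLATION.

Walk each access:
#0 VA=0x41E9FA (r,kernel):
  L0: frame=0x33 idx=2 entry=0x34007 [P=1 RW=1 US=1 PS=0]
  L1: frame=0x34 idx=30 entry=0x37007 [P=1 RW=1 US=1 PS=0]
  ⇒ phys 0x379FA  [2 reads]
#1 VA=0x41E9FA (r,kernel):
  TLB hit vpn=0x41E → PA=0x379FA
#2 VA=0x241099D (r,kernel):
  L0: frame=0x33 idx=18 entry=0x3B007 [P=1 RW=1 US=1 PS=0]
  L1: frame=0x3B idx=16 entry=0x3C007 [P=1 RW=1 US=1 PS=0]
  ⇒ phys 0x3C99D  [2 reads]

Access #0 fault: NONE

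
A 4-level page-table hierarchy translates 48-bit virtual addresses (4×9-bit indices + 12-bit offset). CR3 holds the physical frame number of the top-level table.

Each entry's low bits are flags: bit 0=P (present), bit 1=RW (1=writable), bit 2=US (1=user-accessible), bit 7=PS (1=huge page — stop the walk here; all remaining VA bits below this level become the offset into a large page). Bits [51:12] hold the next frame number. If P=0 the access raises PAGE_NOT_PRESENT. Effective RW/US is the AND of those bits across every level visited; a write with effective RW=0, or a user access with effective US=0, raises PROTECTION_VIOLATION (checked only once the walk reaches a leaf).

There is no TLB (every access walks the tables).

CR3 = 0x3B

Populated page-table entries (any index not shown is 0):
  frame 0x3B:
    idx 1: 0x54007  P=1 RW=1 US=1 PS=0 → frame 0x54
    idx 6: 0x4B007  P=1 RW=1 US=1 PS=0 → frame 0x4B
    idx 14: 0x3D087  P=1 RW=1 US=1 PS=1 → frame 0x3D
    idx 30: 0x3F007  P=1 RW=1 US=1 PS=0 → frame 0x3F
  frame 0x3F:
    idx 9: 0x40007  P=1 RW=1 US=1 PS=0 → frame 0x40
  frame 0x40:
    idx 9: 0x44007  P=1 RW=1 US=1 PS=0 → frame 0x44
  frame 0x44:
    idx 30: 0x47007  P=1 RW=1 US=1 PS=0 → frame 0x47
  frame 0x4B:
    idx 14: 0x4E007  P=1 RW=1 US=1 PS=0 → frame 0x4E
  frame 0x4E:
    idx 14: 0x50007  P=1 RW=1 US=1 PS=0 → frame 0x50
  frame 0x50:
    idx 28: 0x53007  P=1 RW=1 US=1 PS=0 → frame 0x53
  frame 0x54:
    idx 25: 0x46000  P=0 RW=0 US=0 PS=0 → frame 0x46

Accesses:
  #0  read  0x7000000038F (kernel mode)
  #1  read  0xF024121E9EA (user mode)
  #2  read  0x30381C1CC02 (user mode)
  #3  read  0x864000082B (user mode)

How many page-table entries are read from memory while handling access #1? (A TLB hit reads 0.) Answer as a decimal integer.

Trace:
#0 VA=0x7000000038F (r,kernel):
  L0: frame=0x3B idx=14 entry=0x3D087 [P=1 RW=1 US=1 PS=1]
  ✓ 0x3D38F (huge @L0)  — 1 lookups
#1 VA=0xF024121E9EA (r,user):
  L0: frame=0x3B idx=30 entry=0x3F007 [P=1 RW=1 US=1 PS=0]
  L1: frame=0x3F idx=9 entry=0x40007 [P=1 RW=1 US=1 PS=0]
  L2: frame=0x40 idx=9 entry=0x44007 [P=1 RW=1 US=1 PS=0]
  L3: frame=0x44 idx=30 entry=0x47007 [P=1 RW=1 US=1 PS=0]
  ✓ 0x479EA  — 4 lookups
#2 VA=0x30381C1CC02 (r,user):
  L0: frame=0x3B idx=6 entry=0x4B007 [P=1 RW=1 US=1 PS=0]
  L1: frame=0x4B idx=14 entry=0x4E007 [P=1 RW=1 US=1 PS=0]
  L2: frame=0x4E idx=14 entry=0x50007 [P=1 RW=1 US=1 PS=0]
  L3: frame=0x50 idx=28 entry=0x53007 [P=1 RW=1 US=1 PS=0]
  ✓ 0x53C02  — 4 lookups
#3 VA=0x864000082B (r,user):
  L0: frame=0x3B idx=1 entry=0x54007 [P=1 RW=1 US=1 PS=0]
  L1: frame=0x54 idx=25 entry=0x46000 [P=0 RW=0 US=0 PS=0]
  ✗ PAGE_NOT_PRESENT  [2 reads]

Entries read for #1: 4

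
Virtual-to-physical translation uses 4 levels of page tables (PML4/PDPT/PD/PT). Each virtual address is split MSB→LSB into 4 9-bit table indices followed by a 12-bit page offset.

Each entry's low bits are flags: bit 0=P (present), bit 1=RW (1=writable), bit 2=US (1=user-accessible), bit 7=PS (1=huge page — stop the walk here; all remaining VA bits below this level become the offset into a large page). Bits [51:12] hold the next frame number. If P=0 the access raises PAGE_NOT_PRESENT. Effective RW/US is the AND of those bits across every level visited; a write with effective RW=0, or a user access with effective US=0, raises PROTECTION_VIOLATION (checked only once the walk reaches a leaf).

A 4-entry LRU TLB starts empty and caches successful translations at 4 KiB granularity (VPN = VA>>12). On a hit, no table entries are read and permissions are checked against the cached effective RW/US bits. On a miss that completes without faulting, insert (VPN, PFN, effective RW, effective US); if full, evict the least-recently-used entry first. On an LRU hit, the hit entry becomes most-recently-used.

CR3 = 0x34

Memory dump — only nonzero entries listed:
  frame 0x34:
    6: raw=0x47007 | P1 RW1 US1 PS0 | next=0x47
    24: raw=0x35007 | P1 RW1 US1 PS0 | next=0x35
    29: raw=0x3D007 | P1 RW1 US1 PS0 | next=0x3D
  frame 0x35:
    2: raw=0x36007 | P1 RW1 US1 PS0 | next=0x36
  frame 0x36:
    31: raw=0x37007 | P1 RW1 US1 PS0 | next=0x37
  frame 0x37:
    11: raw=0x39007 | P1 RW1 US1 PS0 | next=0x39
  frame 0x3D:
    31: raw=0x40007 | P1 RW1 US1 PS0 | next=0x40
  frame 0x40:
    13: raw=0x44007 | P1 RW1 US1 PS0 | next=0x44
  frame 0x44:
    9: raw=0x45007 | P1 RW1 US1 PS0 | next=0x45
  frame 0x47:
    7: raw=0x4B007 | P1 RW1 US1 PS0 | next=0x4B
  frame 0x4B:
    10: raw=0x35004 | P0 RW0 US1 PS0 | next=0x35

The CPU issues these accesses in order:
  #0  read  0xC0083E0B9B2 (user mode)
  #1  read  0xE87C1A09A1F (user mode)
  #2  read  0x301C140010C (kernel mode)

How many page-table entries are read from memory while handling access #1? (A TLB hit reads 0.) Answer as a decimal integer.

Trace:
#0 VA=0xC0083E0B9B2 (r,user):
  L0: frame=0x34 idx=24 entry=0x35007 [P=1 RW=1 US=1 PS=0]
  L1: frame=0x35 idx=2 entry=0x36007 [P=1 RW=1 US=1 PS=0]
  L2: frame=0x36 idx=31 entry=0x37007 [P=1 RW=1 US=1 PS=0]
  L3: frame=0x37 idx=11 entry=0x39007 [P=1 RW=1 US=1 PS=0]
  ⇒ phys 0x399B2  [4 reads]
#1 VA=0xE87C1A09A1F (r,user):
  L0: frame=0x34 idx=29 entry=0x3D007 [P=1 RW=1 US=1 PS=0]
  L1: frame=0x3D idx=31 entry=0x40007 [P=1 RW=1 US=1 PS=0]
  L2: frame=0x40 idx=13 entry=0x44007 [P=1 RW=1 US=1 PS=0]
  L3: frame=0x44 idx=9 entry=0x45007 [P=1 RW=1 US=1 PS=0]
  ⇒ phys 0x45A1F  [4 reads]
#2 VA=0x301C140010C (r,kernel):
  L0: frame=0x34 idx=6 entry=0x47007 [P=1 RW=1 US=1 PS=0]
  L1: frame=0x47 idx=7 entry=0x4B007 [P=1 RW=1 US=1 PS=0]
  L2: frame=0x4B idx=10 entry=0x35004 [P=0 RW=0 US=1 PS=0]
  → PAGE_NOT_PRESENT  (3 entries read)

Entries read for #1: 4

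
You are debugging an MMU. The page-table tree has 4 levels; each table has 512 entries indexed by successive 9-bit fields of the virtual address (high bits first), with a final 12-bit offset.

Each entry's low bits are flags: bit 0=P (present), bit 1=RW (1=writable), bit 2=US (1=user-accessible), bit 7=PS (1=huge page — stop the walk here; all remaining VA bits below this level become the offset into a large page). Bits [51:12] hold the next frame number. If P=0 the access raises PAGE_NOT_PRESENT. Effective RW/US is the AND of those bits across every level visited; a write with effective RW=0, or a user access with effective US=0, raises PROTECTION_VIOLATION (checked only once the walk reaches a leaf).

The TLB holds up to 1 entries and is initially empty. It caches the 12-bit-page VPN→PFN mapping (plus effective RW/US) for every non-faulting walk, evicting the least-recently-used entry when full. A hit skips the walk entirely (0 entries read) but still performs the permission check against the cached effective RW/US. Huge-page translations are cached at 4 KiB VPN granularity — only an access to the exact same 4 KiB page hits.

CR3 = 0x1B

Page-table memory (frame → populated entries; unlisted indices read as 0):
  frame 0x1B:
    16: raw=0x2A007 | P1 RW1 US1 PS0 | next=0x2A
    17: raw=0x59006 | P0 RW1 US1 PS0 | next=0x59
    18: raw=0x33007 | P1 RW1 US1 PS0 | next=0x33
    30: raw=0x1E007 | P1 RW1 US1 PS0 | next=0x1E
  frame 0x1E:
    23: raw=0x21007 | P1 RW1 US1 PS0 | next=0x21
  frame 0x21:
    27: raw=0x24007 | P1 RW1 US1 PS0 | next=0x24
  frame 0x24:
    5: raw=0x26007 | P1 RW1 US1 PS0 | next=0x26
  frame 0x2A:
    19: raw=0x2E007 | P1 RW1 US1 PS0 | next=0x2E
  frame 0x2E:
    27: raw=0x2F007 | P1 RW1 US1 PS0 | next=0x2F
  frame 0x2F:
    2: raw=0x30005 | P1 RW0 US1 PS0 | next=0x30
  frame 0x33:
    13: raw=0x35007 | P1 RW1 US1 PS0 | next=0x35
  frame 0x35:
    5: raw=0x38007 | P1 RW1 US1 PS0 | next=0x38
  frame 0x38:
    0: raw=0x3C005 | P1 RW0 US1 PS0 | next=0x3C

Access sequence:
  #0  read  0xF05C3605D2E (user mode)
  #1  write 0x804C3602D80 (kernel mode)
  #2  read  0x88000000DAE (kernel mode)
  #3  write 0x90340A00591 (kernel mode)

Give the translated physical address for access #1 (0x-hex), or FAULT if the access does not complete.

Per-access translation:
#0 VA=0xF05C3605D2E (r,user):
  L0: frame=0x1B idx=30 entry=0x1E007 [P=1 RW=1 US=1 PS=0]
  L1: frame=0x1E idx=23 entry=0x21007 [P=1 RW=1 US=1 PS=0]
  L2: frame=0x21 idx=27 entry=0x24007 [P=1 RW=1 US=1 PS=0]
  L3: frame=0x24 idx=5 entry=0x26007 [P=1 RW=1 US=1 PS=0]
  → PA=0x26D2E  (4 entries read)
#1 VA=0x804C3602D80 (w,kernel):
  L0: frame=0x1B idx=16 entry=0x2A007 [P=1 RW=1 US=1 PS=0]
  L1: frame=0x2A idx=19 entry=0x2E007 [P=1 RW=1 US=1 PS=0]
  L2: frame=0x2E idx=27 entry=0x2F007 [P=1 RW=1 US=1 PS=0]
  L3: frame=0x2F idx=2 entry=0x30005 [P=1 RW=0 US=1 PS=0]
  ⇒ fault: PROTECTION_VIOLATION  — 4 lookups
#2 VA=0x88000000DAE (r,kernel):
  L0: frame=0x1B idx=17 entry=0x59006 [P=0 RW=1 US=1 PS=0]
  ⇒ fault: PAGE_NOT_PRESENT  — 1 lookups
#3 VA=0x90340A00591 (w,kernel):
  L0: frame=0x1B idx=18 entry=0x33007 [P=1 RW=1 US=1 PS=0]
  L1: frame=0x33 idx=13 entry=0x35007 [P=1 RW=1 US=1 PS=0]
  L2: frame=0x35 idx=5 entry=0x38007 [P=1 RW=1 US=1 PS=0]
  L3: frame=0x38 idx=0 entry=0x3C005 [P=1 RW=0 US=1 PS=0]
  ⇒ fault: PROTECTION_VIOLATION  — 4 lookups

Access #1 PA: FAULT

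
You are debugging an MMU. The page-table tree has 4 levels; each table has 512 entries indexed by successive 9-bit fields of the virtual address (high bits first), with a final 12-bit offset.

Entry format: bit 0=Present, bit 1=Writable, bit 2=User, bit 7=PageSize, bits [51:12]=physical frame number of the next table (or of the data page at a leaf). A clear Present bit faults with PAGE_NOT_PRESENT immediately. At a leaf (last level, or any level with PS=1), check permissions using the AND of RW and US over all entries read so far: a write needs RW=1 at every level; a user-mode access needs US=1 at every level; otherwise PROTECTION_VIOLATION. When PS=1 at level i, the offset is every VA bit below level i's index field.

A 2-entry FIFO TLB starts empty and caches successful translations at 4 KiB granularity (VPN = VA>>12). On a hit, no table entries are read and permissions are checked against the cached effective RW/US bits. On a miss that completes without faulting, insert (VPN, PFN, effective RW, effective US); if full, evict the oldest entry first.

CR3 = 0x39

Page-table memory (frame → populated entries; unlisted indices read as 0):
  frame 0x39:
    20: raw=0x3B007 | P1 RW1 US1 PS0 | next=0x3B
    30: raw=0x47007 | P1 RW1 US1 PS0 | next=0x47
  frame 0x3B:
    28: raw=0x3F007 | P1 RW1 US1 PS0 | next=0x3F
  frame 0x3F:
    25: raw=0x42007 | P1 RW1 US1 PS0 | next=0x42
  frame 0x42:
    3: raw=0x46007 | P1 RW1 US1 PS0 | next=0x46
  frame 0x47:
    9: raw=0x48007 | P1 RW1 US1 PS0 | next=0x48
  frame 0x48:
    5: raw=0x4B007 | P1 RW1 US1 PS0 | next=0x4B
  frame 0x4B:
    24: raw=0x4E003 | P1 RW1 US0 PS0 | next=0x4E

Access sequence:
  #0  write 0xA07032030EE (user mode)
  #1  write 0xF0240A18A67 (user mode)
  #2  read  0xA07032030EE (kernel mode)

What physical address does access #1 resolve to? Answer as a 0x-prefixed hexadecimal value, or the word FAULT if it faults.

Trace:
#0 VA=0xA07032030EE (w,user):
  L0: frame=0x39 idx=20 entry=0x3B007 [P=1 RW=1 US=1 PS=0]
  L1: frame=0x3B idx=28 entry=0x3F007 [P=1 RW=1 US=1 PS=0]
  L2: frame=0x3F idx=25 entry=0x42007 [P=1 RW=1 US=1 PS=0]
  L3: frame=0x42 idx=3 entry=0x46007 [P=1 RW=1 US=1 PS=0]
  ✓ 0x460EE  — 4 lookups
#1 VA=0xF0240A18A67 (w,user):
  L0: frame=0x39 idx=30 entry=0x47007 [P=1 RW=1 US=1 PS=0]
  L1: frame=0x47 idx=9 entry=0x48007 [P=1 RW=1 US=1 PS=0]
  L2: frame=0x48 idx=5 entry=0x4B007 [P=1 RW=1 US=1 PS=0]
  L3: frame=0x4B idx=24 entry=0x4E003 [P=1 RW=1 US=0 PS=0]
  → PROTECTION_VIOLATION  (4 entries read)
#2 VA=0xA07032030EE (r,kernel):
  TLB hit vpn=0xA0703203 → PA=0x460EE

Access #1 PA: FAULT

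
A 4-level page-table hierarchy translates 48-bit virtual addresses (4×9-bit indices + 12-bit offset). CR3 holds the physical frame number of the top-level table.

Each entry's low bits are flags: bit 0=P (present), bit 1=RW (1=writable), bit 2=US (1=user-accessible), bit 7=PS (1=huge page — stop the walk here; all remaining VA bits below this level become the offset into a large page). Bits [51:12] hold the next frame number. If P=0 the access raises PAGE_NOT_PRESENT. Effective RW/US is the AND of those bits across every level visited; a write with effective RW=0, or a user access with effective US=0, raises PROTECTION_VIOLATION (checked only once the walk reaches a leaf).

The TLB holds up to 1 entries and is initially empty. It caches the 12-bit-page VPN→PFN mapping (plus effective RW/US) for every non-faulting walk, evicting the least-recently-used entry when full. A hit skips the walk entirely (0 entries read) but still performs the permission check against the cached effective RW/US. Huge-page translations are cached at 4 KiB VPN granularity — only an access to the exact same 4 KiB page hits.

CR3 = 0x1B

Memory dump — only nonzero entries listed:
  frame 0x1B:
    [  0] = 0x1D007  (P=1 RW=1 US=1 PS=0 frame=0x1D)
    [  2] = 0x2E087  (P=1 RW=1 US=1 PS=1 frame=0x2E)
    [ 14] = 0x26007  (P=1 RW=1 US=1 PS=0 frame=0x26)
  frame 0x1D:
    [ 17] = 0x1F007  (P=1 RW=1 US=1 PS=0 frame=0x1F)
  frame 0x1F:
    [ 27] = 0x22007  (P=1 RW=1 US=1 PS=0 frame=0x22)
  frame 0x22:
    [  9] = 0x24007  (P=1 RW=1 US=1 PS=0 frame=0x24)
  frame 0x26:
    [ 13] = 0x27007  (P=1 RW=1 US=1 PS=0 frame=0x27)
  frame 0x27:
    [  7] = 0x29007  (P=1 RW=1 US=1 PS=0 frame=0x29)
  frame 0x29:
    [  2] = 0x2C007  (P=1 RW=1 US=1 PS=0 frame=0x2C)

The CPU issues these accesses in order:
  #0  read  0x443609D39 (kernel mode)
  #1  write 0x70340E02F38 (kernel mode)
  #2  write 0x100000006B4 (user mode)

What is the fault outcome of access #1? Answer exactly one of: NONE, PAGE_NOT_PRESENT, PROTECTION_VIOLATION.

Trace:
#0 VA=0x443609D39 (r,kernel):
  L0 @0x1B[0] → 0x1D007  P=1,RW=1,US=1,PS=0
  L1 @0x1D[17] → 0x1F007  P=1,RW=1,US=1,PS=0
  L2 @0x1F[27] → 0x22007  P=1,RW=1,US=1,PS=0
  L3 @0x22[9] → 0x24007  P=1,RW=1,US=1,PS=0
  ✓ 0x24D39  — 4 lookups
#1 VA=0x70340E02F38 (w,kernel):
  L0 @0x1B[14] → 0x26007  P=1,RW=1,US=1,PS=0
  L1 @0x26[13] → 0x27007  P=1,RW=1,US=1,PS=0
  L2 @0x27[7] → 0x29007  P=1,RW=1,US=1,PS=0
  L3 @0x29[2] → 0x2C007  P=1,RW=1,US=1,PS=0
  ✓ 0x2CF38  — 4 lookups
#2 VA=0x100000006B4 (w,user):
  L0 @0x1B[2] → 0x2E087  P=1,RW=1,US=1,PS=1
  ✓ 0x2E6B4 (huge @L0)  — 1 lookups

Access #1 fault: NONE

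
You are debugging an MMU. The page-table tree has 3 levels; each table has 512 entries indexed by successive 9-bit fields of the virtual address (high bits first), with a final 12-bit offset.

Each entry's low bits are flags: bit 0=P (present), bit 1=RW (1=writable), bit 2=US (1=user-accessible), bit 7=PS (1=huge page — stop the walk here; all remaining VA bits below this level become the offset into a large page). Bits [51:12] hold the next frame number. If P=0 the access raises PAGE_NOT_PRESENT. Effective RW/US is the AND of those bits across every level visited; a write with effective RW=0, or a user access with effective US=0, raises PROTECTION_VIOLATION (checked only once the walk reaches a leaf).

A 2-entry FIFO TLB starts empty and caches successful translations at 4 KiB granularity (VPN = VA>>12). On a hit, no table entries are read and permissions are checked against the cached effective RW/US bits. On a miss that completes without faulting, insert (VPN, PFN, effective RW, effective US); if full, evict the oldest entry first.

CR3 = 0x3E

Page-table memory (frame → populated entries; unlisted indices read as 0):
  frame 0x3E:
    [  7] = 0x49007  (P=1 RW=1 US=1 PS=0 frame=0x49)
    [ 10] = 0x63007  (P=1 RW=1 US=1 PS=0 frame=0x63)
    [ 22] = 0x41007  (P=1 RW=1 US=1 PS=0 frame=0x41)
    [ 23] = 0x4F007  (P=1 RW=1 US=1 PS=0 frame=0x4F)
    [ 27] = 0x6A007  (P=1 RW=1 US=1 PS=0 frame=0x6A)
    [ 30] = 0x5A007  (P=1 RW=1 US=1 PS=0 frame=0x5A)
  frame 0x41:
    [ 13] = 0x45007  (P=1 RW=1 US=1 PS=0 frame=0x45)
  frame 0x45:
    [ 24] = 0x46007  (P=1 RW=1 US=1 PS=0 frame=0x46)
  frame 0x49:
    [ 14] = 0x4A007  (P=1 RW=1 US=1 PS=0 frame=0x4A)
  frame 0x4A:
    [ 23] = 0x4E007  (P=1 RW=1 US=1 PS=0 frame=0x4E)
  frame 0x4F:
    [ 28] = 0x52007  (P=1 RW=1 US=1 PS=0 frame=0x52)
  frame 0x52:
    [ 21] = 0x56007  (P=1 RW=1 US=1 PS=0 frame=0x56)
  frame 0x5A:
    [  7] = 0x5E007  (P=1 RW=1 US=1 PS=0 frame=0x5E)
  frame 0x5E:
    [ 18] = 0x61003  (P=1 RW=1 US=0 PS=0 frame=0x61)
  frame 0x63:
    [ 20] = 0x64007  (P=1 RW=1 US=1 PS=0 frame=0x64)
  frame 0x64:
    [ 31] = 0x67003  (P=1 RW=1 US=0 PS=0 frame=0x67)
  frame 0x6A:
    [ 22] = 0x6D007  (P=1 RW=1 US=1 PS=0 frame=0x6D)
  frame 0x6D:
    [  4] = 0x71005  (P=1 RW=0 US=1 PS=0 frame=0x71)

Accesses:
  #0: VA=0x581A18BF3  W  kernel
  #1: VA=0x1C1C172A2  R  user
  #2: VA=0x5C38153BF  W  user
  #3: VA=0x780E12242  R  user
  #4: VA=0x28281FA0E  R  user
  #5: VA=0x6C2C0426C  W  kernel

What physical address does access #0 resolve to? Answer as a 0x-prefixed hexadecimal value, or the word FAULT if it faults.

Trace:
#0 VA=0x581A18BF3 (w,kernel):
  [0] read 0x3E idx=22: raw=0x41007 flags P=1 W=1 U=1 S=0
  [1] read 0x41 idx=13: raw=0x45007 flags P=1 W=1 U=1 S=0
  [2] read 0x45 idx=24: raw=0x46007 flags P=1 W=1 U=1 S=0
  → PA=0x46BF3  (3 entries read)
#1 VA=0x1C1C172A2 (r,user):
  [0] read 0x3E idx=7: raw=0x49007 flags P=1 W=1 U=1 S=0
  [1] read 0x49 idx=14: raw=0x4A007 flags P=1 W=1 U=1 S=0
  [2] read 0x4A idx=23: raw=0x4E007 flags P=1 W=1 U=1 S=0
  → PA=0x4E2A2  (3 entries read)
#2 VA=0x5C38153BF (w,user):
  [0] read 0x3E idx=23: raw=0x4F007 flags P=1 W=1 U=1 S=0
  [1] read 0x4F idx=28: raw=0x52007 flags P=1 W=1 U=1 S=0
  [2] read 0x52 idx=21: raw=0x56007 flags P=1 W=1 U=1 S=0
  → PA=0x563BF  (3 entries read)
#3 VA=0x780E12242 (r,user):
  [0] read 0x3E idx=30: raw=0x5A007 flags P=1 W=1 U=1 S=0
  [1] read 0x5A idx=7: raw=0x5E007 flags P=1 W=1 U=1 S=0
  [2] read 0x5E idx=18: raw=0x61003 flags P=1 W=1 U=0 S=0
  → PROTECTION_VIOLATION  (3 entries read)
#4 VA=0x28281FA0E (r,user):
  [0] read 0x3E idx=10: raw=0x63007 flags P=1 W=1 U=1 S=0
  [1] read 0x63 idx=20: raw=0x64007 flags P=1 W=1 U=1 S=0
  [2] read 0x64 idx=31: raw=0x67003 flags P=1 W=1 U=0 S=0
  → PROTECTION_VIOLATION  (3 entries read)
#5 VA=0x6C2C0426C (w,kernel):
  [0] read 0x3E idx=27: raw=0x6A007 flags P=1 W=1 U=1 S=0
  [1] read 0x6A idx=22: raw=0x6D007 flags P=1 W=1 U=1 S=0
  [2] read 0x6D idx=4: raw=0x71005 flags P=1 W=0 U=1 S=0
  → PROTECTION_VIOLATION  (3 entries read)

Access #0 PA: 0x46BF3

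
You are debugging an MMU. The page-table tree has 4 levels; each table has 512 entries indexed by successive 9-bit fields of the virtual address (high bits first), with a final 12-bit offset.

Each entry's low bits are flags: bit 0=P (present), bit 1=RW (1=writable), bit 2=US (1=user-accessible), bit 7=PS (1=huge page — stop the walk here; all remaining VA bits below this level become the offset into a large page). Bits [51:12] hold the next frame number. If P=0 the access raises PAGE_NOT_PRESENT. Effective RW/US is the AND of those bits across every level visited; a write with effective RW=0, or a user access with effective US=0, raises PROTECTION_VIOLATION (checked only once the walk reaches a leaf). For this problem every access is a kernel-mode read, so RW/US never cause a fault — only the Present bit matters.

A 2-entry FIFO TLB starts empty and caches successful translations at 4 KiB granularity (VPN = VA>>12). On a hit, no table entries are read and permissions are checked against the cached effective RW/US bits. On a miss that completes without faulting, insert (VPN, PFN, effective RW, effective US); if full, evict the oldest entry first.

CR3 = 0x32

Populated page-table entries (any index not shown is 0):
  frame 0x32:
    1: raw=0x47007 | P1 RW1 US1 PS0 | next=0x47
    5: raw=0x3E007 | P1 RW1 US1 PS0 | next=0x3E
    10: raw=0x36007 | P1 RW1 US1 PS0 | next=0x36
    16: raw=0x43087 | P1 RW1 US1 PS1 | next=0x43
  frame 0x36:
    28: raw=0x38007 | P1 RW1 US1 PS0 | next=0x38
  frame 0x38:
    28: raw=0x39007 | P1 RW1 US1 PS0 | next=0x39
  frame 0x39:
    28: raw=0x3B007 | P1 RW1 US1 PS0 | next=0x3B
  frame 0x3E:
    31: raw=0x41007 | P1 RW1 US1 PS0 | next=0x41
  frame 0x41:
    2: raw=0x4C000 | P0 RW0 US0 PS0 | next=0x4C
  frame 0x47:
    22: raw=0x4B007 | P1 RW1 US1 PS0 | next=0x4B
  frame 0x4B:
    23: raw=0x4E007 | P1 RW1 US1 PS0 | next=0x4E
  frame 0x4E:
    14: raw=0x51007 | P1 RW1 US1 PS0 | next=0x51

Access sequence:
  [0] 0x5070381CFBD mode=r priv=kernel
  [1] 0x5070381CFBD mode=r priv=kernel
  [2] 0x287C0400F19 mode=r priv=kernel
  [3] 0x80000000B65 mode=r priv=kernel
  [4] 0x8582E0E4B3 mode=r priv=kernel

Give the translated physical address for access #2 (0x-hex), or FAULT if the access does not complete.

Per-access translation:
#0 VA=0x5070381CFBD (r,kernel):
  L0: frame=0x32 idx=10 entry=0x36007 [P=1 RW=1 US=1 PS=0]
  L1: frame=0x36 idx=28 entry=0x38007 [P=1 RW=1 US=1 PS=0]
  L2: frame=0x38 idx=28 entry=0x39007 [P=1 RW=1 US=1 PS=0]
  L3: frame=0x39 idx=28 entry=0x3B007 [P=1 RW=1 US=1 PS=0]
  ⇒ phys 0x3BFBD  [4 reads]
#1 VA=0x5070381CFBD (r,kernel):
  TLB hit vpn=0x5070381C → PA=0x3BFBD
#2 VA=0x287C0400F19 (r,kernel):
  L0: frame=0x32 idx=5 entry=0x3E007 [P=1 RW=1 US=1 PS=0]
  L1: frame=0x3E idx=31 entry=0x41007 [P=1 RW=1 US=1 PS=0]
  L2: frame=0x41 idx=2 entry=0x4C000 [P=0 RW=0 US=0 PS=0]
  ⇒ fault: PAGE_NOT_PRESENT  — 3 lookups
#3 VA=0x80000000B65 (r,kernel):
  L0: frame=0x32 idx=16 entry=0x43087 [P=1 RW=1 US=1 PS=1]
  ⇒ phys 0x43B65 (huge @L0)  [1 reads]
#4 VA=0x8582E0E4B3 (r,kernel):
  L0: frame=0x32 idx=1 entry=0x47007 [P=1 RW=1 US=1 PS=0]
  L1: frame=0x47 idx=22 entry=0x4B007 [P=1 RW=1 US=1 PS=0]
  L2: frame=0x4B idx=23 entry=0x4E007 [P=1 RW=1 US=1 PS=0]
  L3: frame=0x4E idx=14 entry=0x51007 [P=1 RW=1 US=1 PS=0]
  ⇒ phys 0x514B3  [4 reads]

Access #2 PA: FAULT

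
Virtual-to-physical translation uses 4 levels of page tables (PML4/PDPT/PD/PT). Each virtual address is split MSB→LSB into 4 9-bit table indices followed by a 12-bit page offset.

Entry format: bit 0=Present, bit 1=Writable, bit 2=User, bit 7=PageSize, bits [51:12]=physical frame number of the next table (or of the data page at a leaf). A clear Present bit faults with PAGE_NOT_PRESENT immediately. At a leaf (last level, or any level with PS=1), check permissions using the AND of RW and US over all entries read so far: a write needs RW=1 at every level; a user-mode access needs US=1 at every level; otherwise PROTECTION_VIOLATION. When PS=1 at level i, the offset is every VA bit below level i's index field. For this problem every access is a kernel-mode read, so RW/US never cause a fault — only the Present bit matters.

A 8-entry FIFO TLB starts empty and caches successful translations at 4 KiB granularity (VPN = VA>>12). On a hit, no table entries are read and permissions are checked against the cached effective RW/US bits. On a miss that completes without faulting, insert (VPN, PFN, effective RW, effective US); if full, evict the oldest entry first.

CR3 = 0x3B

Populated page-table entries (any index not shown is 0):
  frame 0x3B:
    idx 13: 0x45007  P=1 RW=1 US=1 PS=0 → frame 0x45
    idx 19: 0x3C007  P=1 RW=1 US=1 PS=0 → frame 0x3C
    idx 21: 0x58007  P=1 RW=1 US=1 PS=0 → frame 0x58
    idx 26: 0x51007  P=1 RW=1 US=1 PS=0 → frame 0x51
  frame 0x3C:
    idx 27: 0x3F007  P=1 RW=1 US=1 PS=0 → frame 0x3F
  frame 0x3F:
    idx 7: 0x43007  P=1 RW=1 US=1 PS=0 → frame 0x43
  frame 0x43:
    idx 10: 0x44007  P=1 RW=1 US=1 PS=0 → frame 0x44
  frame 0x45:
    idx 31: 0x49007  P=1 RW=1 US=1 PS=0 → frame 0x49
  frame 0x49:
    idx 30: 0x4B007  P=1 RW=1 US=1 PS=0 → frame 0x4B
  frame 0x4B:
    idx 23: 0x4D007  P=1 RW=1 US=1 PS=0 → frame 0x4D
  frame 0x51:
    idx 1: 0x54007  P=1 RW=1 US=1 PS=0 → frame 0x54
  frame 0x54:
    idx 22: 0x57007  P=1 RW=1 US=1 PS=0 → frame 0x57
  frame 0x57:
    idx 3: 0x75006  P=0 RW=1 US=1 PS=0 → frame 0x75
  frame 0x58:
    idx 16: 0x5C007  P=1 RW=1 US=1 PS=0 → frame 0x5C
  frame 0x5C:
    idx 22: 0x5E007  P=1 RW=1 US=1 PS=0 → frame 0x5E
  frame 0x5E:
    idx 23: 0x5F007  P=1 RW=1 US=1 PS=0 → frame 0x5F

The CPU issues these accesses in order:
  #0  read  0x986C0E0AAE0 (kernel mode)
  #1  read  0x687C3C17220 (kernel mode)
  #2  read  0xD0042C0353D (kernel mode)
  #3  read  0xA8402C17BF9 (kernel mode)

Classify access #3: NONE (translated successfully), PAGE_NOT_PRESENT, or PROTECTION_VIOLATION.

Walk each access:
#0 VA=0x986C0E0AAE0 (r,kernel):
  [0] read 0x3B idx=19: raw=0x3C007 flags P=1 W=1 U=1 S=0
  [1] read 0x3C idx=27: raw=0x3F007 flags P=1 W=1 U=1 S=0
  [2] read 0x3F idx=7: raw=0x43007 flags P=1 W=1 U=1 S=0
  [3] read 0x43 idx=10: raw=0x44007 flags P=1 W=1 U=1 S=0
  → PA=0x44AE0  (4 entries read)
#1 VA=0x687C3C17220 (r,kernel):
  [0] read 0x3B idx=13: raw=0x45007 flags P=1 W=1 U=1 S=0
  [1] read 0x45 idx=31: raw=0x49007 flags P=1 W=1 U=1 S=0
  [2] read 0x49 idx=30: raw=0x4B007 flags P=1 W=1 U=1 S=0
  [3] read 0x4B idx=23: raw=0x4D007 flags P=1 W=1 U=1 S=0
  → PA=0x4D220  (4 entries read)
#2 VA=0xD0042C0353D (r,kernel):
  [0] read 0x3B idx=26: raw=0x51007 flags P=1 W=1 U=1 S=0
  [1] read 0x51 idx=1: raw=0x54007 flags P=1 W=1 U=1 S=0
  [2] read 0x54 idx=22: raw=0x57007 flags P=1 W=1 U=1 S=0
  [3] read 0x57 idx=3: raw=0x75006 flags P=0 W=1 U=1 S=0
  ✗ PAGE_NOT_PRESENT  [4 reads]
#3 VA=0xA8402C17BF9 (r,kernel):
  [0] read 0x3B idx=21: raw=0x58007 flags P=1 W=1 U=1 S=0
  [1] read 0x58 idx=16: raw=0x5C007 flags P=1 W=1 U=1 S=0
  [2] read 0x5C idx=22: raw=0x5E007 flags P=1 W=1 U=1 S=0
  [3] read 0x5E idx=23: raw=0x5F007 flags P=1 W=1 U=1 S=0
  → PA=0x5FBF9  (4 entries read)

Access #3 fault: NONE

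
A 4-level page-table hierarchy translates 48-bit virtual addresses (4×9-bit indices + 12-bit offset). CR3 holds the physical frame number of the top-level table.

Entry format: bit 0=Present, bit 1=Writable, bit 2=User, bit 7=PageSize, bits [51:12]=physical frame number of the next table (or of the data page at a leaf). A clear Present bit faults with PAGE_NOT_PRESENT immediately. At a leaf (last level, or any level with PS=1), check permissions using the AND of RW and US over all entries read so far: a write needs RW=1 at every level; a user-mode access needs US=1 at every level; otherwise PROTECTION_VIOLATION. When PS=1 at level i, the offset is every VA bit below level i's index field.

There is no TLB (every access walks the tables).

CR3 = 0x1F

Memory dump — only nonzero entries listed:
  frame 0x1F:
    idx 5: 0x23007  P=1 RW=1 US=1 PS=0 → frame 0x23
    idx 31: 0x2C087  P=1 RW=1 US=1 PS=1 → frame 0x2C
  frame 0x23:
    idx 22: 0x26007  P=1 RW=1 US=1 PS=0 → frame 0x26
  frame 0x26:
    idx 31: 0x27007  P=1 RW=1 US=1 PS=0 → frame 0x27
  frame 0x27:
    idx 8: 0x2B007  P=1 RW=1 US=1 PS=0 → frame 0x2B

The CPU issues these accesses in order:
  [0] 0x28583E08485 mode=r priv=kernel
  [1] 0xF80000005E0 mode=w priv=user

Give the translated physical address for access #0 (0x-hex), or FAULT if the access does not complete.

Per-access translation:
#0 VA=0x28583E08485 (r,kernel):
  L0: frame=0x1F idx=5 entry=0x23007 [P=1 RW=1 US=1 PS=0]
  L1: frame=0x23 idx=22 entry=0x26007 [P=1 RW=1 US=1 PS=0]
  L2: frame=0x26 idx=31 entry=0x27007 [P=1 RW=1 US=1 PS=0]
  L3: frame=0x27 idx=8 entry=0x2B007 [P=1 RW=1 US=1 PS=0]
  ✓ 0x2B485  — 4 lookups
#1 VA=0xF80000005E0 (w,user):
  L0: frame=0x1F idx=31 entry=0x2C087 [P=1 RW=1 US=1 PS=1]
  ✓ 0x2C5E0 (huge @L0)  — 1 lookups

Access #0 PA: 0x2B485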